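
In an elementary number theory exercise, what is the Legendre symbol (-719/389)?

1

(-719/389)
  = (719/389)    [389 ≡ 1 mod 4 ⇒ (-1/389) = +1]
  = (330/389)    [719 ≡ 330 mod 389]
  = -(165/389)    [389 ≡ 5 mod 8 ⇒ (2/389) = -1]
  = -(389/165)    [QR: 165 ≡ 1 mod 4, sign kept]
  = -(59/165)    [389 ≡ 59 mod 165]
  = -(165/59)    [QR: 165 ≡ 1 mod 4, sign kept]
  = -(47/59)    [165 ≡ 47 mod 59]
  = (59/47)    [QR: both ≡ 3 mod 4, sign flips]
  = (12/47)    [59 ≡ 12 mod 47]
  = (3/47)    [47 ≡ 7 mod 8 ⇒ (2/47)^2 = +1]
  = -(47/3)    [QR: both ≡ 3 mod 4, sign flips]
  = -(2/3)    [47 ≡ 2 mod 3]
  = (1/3)    [3 ≡ 3 mod 8 ⇒ (2/3) = -1]
  = 1    [(1/3) = 1]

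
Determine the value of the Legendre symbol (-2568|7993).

1

(-2568|7993)
  = (2568|7993)    [7993 ≡ 1 mod 4 ⇒ (-1|7993) = +1]
  = (321|7993)    [7993 ≡ 1 mod 8 ⇒ (2|7993)^3 = +1]
  = (7993|321)    [QR: 321 ≡ 1 mod 4, sign kept]
  = (289|321)    [7993 ≡ 289 mod 321]
  = (321|289)    [QR: 289 ≡ 1 mod 4, sign kept]
  = (32|289)    [321 ≡ 32 mod 289]
  = (1|289)    [289 ≡ 1 mod 8 ⇒ (2|289)^5 = +1]
  = 1    [(1|289) = 1]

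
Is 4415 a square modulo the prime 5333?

(4415|5333)
  = (5333|4415)    [QR: 5333 ≡ 1 mod 4, sign kept]
  = (918|4415)    [5333 ≡ 918 mod 4415]
  = (459|4415)    [4415 ≡ 7 mod 8 ⇒ (2|4415) = +1]
  = -(4415|459)    [QR: both ≡ 3 mod 4, sign flips]
  = -(284|459)    [4415 ≡ 284 mod 459]
  = -(71|459)    [459 ≡ 3 mod 8 ⇒ (2|459)^2 = +1]
  = (459|71)    [QR: both ≡ 3 mod 4, sign flips]
  = (33|71)    [459 ≡ 33 mod 71]
  = (71|33)    [QR: 33 ≡ 1 mod 4, sign kept]
  = (5|33)    [71 ≡ 5 mod 33]
  = (33|5)    [QR: 5 ≡ 1 mod 4, sign kept]
  = (3|5)    [33 ≡ 3 mod 5]
  = (5|3)    [QR: 5 ≡ 1 mod 4, sign kept]
  = (2|3)    [5 ≡ 2 mod 3]
  = -(1|3)    [3 ≡ 3 mod 8 ⇒ (2|3) = -1]
  = -1    [(1|3) = 1]
The Legendre symbol is -1, so x^2 ≡ 4415 (mod 5333) has no solution.

no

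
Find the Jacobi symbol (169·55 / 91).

0

By multiplicativity, (169·55 / 91) = (169 / 91)·(55 / 91).
First factor (169 / 91):
Reduce the numerator: 169 ≡ 78 (mod 91), so (169 / 91) = (78 / 91).
Factor out 2: 78 = 2·39. Since 91 ≡ 3 (mod 8), (2 / 91) = -1. Now have -(39 / 91).
Both 39 ≡ 3 and 91 ≡ 3 (mod 4), so reciprocity gives (39 / 91) = -(91 / 39). Reduce: 91 ≡ 13 (mod 39). Now have (13 / 39).
13 ≡ 1 (mod 4), so quadratic reciprocity gives (13 / 39) = (39 / 13). Reduce: 39 ≡ 0 (mod 13). Now have (0 / 13).
The numerator is now 0 with denominator 13 > 1: the symbol is 0.
Second factor (55 / 91):
Both 55 ≡ 3 and 91 ≡ 3 (mod 4), so reciprocity gives (55 / 91) = -(91 / 55). Reduce: 91 ≡ 36 (mod 55). Now have -(36 / 55).
Factor out 2: 36 = 2^2·9. Since 55 ≡ 7 (mod 8), (2 / 55) = +1, and (2 / 55)^2 = +1. Now have -(9 / 55).
9 ≡ 1 (mod 4), so quadratic reciprocity gives (9 / 55) = (55 / 9). Reduce: 55 ≡ 1 (mod 9). Now have -(1 / 9).
(1 / 9) = 1. Collecting the sign factors: -1.
Product: (0)·(-1) = 0.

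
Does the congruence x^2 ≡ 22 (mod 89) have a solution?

yes

(22|89)
  = (11|89)    [89 ≡ 1 mod 8 ⇒ (2|89) = +1]
  = (89|11)    [QR: 89 ≡ 1 mod 4, sign kept]
  = (1|11)    [89 ≡ 1 mod 11]
  = 1    [(1|11) = 1]
(22|89) = 1, and 89 is prime, so 22 is a quadratic residue mod 89.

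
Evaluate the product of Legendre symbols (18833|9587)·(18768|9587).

1

By multiplicativity, (18833·18768|9587) = (18833|9587)·(18768|9587).
First factor (18833|9587):
(18833|9587)
  = (9246|9587)    [18833 ≡ 9246 mod 9587]
  = -(4623|9587)    [9587 ≡ 3 mod 8 ⇒ (2|9587) = -1]
  = (9587|4623)    [QR: both ≡ 3 mod 4, sign flips]
  = (341|4623)    [9587 ≡ 341 mod 4623]
  = (4623|341)    [QR: 341 ≡ 1 mod 4, sign kept]
  = (190|341)    [4623 ≡ 190 mod 341]
  = -(95|341)    [341 ≡ 5 mod 8 ⇒ (2|341) = -1]
  = -(341|95)    [QR: 341 ≡ 1 mod 4, sign kept]
  = -(56|95)    [341 ≡ 56 mod 95]
  = -(7|95)    [95 ≡ 7 mod 8 ⇒ (2|95)^3 = +1]
  = (95|7)    [QR: both ≡ 3 mod 4, sign flips]
  = (4|7)    [95 ≡ 4 mod 7]
  = (1|7)    [7 ≡ 7 mod 8 ⇒ (2|7)^2 = +1]
  = 1    [(1|7) = 1]
Second factor (18768|9587):
(18768|9587)
  = (9181|9587)    [18768 ≡ 9181 mod 9587]
  = (9587|9181)    [QR: 9181 ≡ 1 mod 4, sign kept]
  = (406|9181)    [9587 ≡ 406 mod 9181]
  = -(203|9181)    [9181 ≡ 5 mod 8 ⇒ (2|9181) = -1]
  = -(9181|203)    [QR: 9181 ≡ 1 mod 4, sign kept]
  = -(46|203)    [9181 ≡ 46 mod 203]
  = (23|203)    [203 ≡ 3 mod 8 ⇒ (2|203) = -1]
  = -(203|23)    [QR: both ≡ 3 mod 4, sign flips]
  = -(19|23)    [203 ≡ 19 mod 23]
  = (23|19)    [QR: both ≡ 3 mod 4, sign flips]
  = (4|19)    [23 ≡ 4 mod 19]
  = (1|19)    [19 ≡ 3 mod 8 ⇒ (2|19)^2 = +1]
  = 1    [(1|19) = 1]
Product: (1)·(1) = 1.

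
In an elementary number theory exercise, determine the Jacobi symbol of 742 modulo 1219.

(742|1219)
  = -(371|1219)    [1219 ≡ 3 mod 8 ⇒ (2|1219) = -1]
  = (1219|371)    [QR: both ≡ 3 mod 4, sign flips]
  = (106|371)    [1219 ≡ 106 mod 371]
  = -(53|371)    [371 ≡ 3 mod 8 ⇒ (2|371) = -1]
  = -(371|53)    [QR: 53 ≡ 1 mod 4, sign kept]
  = -(0|53)    [371 ≡ 0 mod 53]
  = 0    [numerator 0, gcd > 1]

0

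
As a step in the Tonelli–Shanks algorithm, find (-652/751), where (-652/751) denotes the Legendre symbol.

-1

Reduce the numerator: -652 ≡ 99 (mod 751), so (-652/751) = (99/751).
Both 99 ≡ 3 and 751 ≡ 3 (mod 4), so reciprocity gives (99/751) = -(751/99). Reduce: 751 ≡ 58 (mod 99). Now have -(58/99).
Factor out 2: 58 = 2·29. Since 99 ≡ 3 (mod 8), (2/99) = -1. Now have (29/99).
29 ≡ 1 (mod 4), so quadratic reciprocity gives (29/99) = (99/29). Reduce: 99 ≡ 12 (mod 29). Now have (12/29).
Factor out 2: 12 = 2^2·3. Since 29 ≡ 5 (mod 8), (2/29) = -1, and (2/29)^2 = +1. Now have (3/29).
29 ≡ 1 (mod 4), so quadratic reciprocity gives (3/29) = (29/3). Reduce: 29 ≡ 2 (mod 3). Now have (2/3).
Factor out 2: 2 = 2. Since 3 ≡ 3 (mod 8), (2/3) = -1. Now have -(1/3).
(1/3) = 1. Collecting the sign factors: -1.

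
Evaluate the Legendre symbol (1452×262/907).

-1

By multiplicativity, (1452·262/907) = (1452/907)·(262/907).
First factor (1452/907):
(1452/907)
  = (545/907)    [1452 ≡ 545 mod 907]
  = (907/545)    [QR: 545 ≡ 1 mod 4, sign kept]
  = (362/545)    [907 ≡ 362 mod 545]
  = (181/545)    [545 ≡ 1 mod 8 ⇒ (2/545) = +1]
  = (545/181)    [QR: 181 ≡ 1 mod 4, sign kept]
  = (2/181)    [545 ≡ 2 mod 181]
  = -(1/181)    [181 ≡ 5 mod 8 ⇒ (2/181) = -1]
  = -1    [(1/181) = 1]
Second factor (262/907):
(262/907)
  = -(131/907)    [907 ≡ 3 mod 8 ⇒ (2/907) = -1]
  = (907/131)    [QR: both ≡ 3 mod 4, sign flips]
  = (121/131)    [907 ≡ 121 mod 131]
  = (131/121)    [QR: 121 ≡ 1 mod 4, sign kept]
  = (10/121)    [131 ≡ 10 mod 121]
  = (5/121)    [121 ≡ 1 mod 8 ⇒ (2/121) = +1]
  = (121/5)    [QR: 5 ≡ 1 mod 4, sign kept]
  = (1/5)    [121 ≡ 1 mod 5]
  = 1    [(1/5) = 1]
Product: (-1)·(1) = -1.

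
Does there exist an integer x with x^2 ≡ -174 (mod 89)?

(-174|89)
  = (4|89)    [-174 ≡ 4 mod 89]
  = (1|89)    [89 ≡ 1 mod 8 ⇒ (2|89)^2 = +1]
  = 1    [(1|89) = 1]
(-174|89) = 1, and 89 is prime, so -174 is a quadratic residue mod 89.

yes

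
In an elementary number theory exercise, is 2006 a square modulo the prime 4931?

Factor out 2: 2006 = 2·1003. Since 4931 ≡ 3 (mod 8), (2/4931) = -1. Now have -(1003/4931).
Both 1003 ≡ 3 and 4931 ≡ 3 (mod 4), so reciprocity gives (1003/4931) = -(4931/1003). Reduce: 4931 ≡ 919 (mod 1003). Now have (919/1003).
Both 919 ≡ 3 and 1003 ≡ 3 (mod 4), so reciprocity gives (919/1003) = -(1003/919). Reduce: 1003 ≡ 84 (mod 919). Now have -(84/919).
Factor out 2: 84 = 2^2·21. Since 919 ≡ 7 (mod 8), (2/919) = +1, and (2/919)^2 = +1. Now have -(21/919).
21 ≡ 1 (mod 4), so quadratic reciprocity gives (21/919) = (919/21). Reduce: 919 ≡ 16 (mod 21). Now have -(16/21).
Factor out 2: 16 = 2^4. Since 21 ≡ 5 (mod 8), (2/21) = -1, and (2/21)^4 = +1. Now have -(1/21).
(1/21) = 1. Collecting the sign factors: -1.
The Legendre symbol is -1, so x^2 ≡ 2006 (mod 4931) has no solution.

no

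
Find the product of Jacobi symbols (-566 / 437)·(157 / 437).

By multiplicativity, (-566·157 / 437) = (-566 / 437)·(157 / 437).
First factor (-566 / 437):
Pull out -1: (-566 / 437) = (-1 / 437)·(566 / 437). Since 437 ≡ 1 (mod 4), (-1 / 437) = +1. Now have (566 / 437).
Reduce the numerator: 566 ≡ 129 (mod 437), so (566 / 437) = (129 / 437).
129 ≡ 1 (mod 4), so quadratic reciprocity gives (129 / 437) = (437 / 129). Reduce: 437 ≡ 50 (mod 129). Now have (50 / 129).
Factor out 2: 50 = 2·25. Since 129 ≡ 1 (mod 8), (2 / 129) = +1. Now have (25 / 129).
25 ≡ 1 (mod 4), so quadratic reciprocity gives (25 / 129) = (129 / 25). Reduce: 129 ≡ 4 (mod 25). Now have (4 / 25).
Factor out 2: 4 = 2^2. Since 25 ≡ 1 (mod 8), (2 / 25) = +1, and (2 / 25)^2 = +1. Now have (1 / 25).
(1 / 25) = 1. Collecting the sign factors: 1.
Second factor (157 / 437):
157 ≡ 1 (mod 4), so quadratic reciprocity gives (157 / 437) = (437 / 157). Reduce: 437 ≡ 123 (mod 157). Now have (123 / 157).
157 ≡ 1 (mod 4), so quadratic reciprocity gives (123 / 157) = (157 / 123). Reduce: 157 ≡ 34 (mod 123). Now have (34 / 123).
Factor out 2: 34 = 2·17. Since 123 ≡ 3 (mod 8), (2 / 123) = -1. Now have -(17 / 123).
17 ≡ 1 (mod 4), so quadratic reciprocity gives (17 / 123) = (123 / 17). Reduce: 123 ≡ 4 (mod 17). Now have -(4 / 17).
Factor out 2: 4 = 2^2. Since 17 ≡ 1 (mod 8), (2 / 17) = +1, and (2 / 17)^2 = +1. Now have -(1 / 17).
(1 / 17) = 1. Collecting the sign factors: -1.
Product: (1)·(-1) = -1.

-1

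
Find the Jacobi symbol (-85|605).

0

Pull out -1: (-85|605) = (-1|605)·(85|605). Since 605 ≡ 1 (mod 4), (-1|605) = +1. Now have (85|605).
85 ≡ 1 (mod 4), so quadratic reciprocity gives (85|605) = (605|85). Reduce: 605 ≡ 10 (mod 85). Now have (10|85).
Factor out 2: 10 = 2·5. Since 85 ≡ 5 (mod 8), (2|85) = -1. Now have -(5|85).
5 ≡ 1 (mod 4), so quadratic reciprocity gives (5|85) = (85|5). Reduce: 85 ≡ 0 (mod 5). Now have -(0|5).
The numerator is now 0 with denominator 5 > 1: the symbol is 0.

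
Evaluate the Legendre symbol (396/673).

Factor out 2: 396 = 2^2·99. Since 673 ≡ 1 (mod 8), (2/673) = +1, and (2/673)^2 = +1. Now have (99/673).
673 ≡ 1 (mod 4), so quadratic reciprocity gives (99/673) = (673/99). Reduce: 673 ≡ 79 (mod 99). Now have (79/99).
Both 79 ≡ 3 and 99 ≡ 3 (mod 4), so reciprocity gives (79/99) = -(99/79). Reduce: 99 ≡ 20 (mod 79). Now have -(20/79).
Factor out 2: 20 = 2^2·5. Since 79 ≡ 7 (mod 8), (2/79) = +1, and (2/79)^2 = +1. Now have -(5/79).
5 ≡ 1 (mod 4), so quadratic reciprocity gives (5/79) = (79/5). Reduce: 79 ≡ 4 (mod 5). Now have -(4/5).
Factor out 2: 4 = 2^2. Since 5 ≡ 5 (mod 8), (2/5) = -1, and (2/5)^2 = +1. Now have -(1/5).
(1/5) = 1. Collecting the sign factors: -1.

-1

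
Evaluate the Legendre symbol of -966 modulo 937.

1

(-966 / 937)
  = (908 / 937)    [-966 ≡ 908 mod 937]
  = (227 / 937)    [937 ≡ 1 mod 8 ⇒ (2 / 937)^2 = +1]
  = (937 / 227)    [QR: 937 ≡ 1 mod 4, sign kept]
  = (29 / 227)    [937 ≡ 29 mod 227]
  = (227 / 29)    [QR: 29 ≡ 1 mod 4, sign kept]
  = (24 / 29)    [227 ≡ 24 mod 29]
  = -(3 / 29)    [29 ≡ 5 mod 8 ⇒ (2 / 29)^3 = -1]
  = -(29 / 3)    [QR: 29 ≡ 1 mod 4, sign kept]
  = -(2 / 3)    [29 ≡ 2 mod 3]
  = (1 / 3)    [3 ≡ 3 mod 8 ⇒ (2 / 3) = -1]
  = 1    [(1 / 3) = 1]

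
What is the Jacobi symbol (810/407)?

-1

Reduce the numerator: 810 ≡ 403 (mod 407), so (810/407) = (403/407).
Both 403 ≡ 3 and 407 ≡ 3 (mod 4), so reciprocity gives (403/407) = -(407/403). Reduce: 407 ≡ 4 (mod 403). Now have -(4/403).
Factor out 2: 4 = 2^2. Since 403 ≡ 3 (mod 8), (2/403) = -1, and (2/403)^2 = +1. Now have -(1/403).
(1/403) = 1. Collecting the sign factors: -1.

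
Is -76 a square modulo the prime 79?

no

Reduce the numerator: -76 ≡ 3 (mod 79), so (-76/79) = (3/79).
Both 3 ≡ 3 and 79 ≡ 3 (mod 4), so reciprocity gives (3/79) = -(79/3). Reduce: 79 ≡ 1 (mod 3). Now have -(1/3).
(1/3) = 1. Collecting the sign factors: -1.
(-76/79) = -1, and 79 is prime, so -76 is not a quadratic residue mod 79.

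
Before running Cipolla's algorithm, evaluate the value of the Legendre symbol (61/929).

61 ≡ 1 (mod 4), so quadratic reciprocity gives (61/929) = (929/61). Reduce: 929 ≡ 14 (mod 61). Now have (14/61).
Factor out 2: 14 = 2·7. Since 61 ≡ 5 (mod 8), (2/61) = -1. Now have -(7/61).
61 ≡ 1 (mod 4), so quadratic reciprocity gives (7/61) = (61/7). Reduce: 61 ≡ 5 (mod 7). Now have -(5/7).
5 ≡ 1 (mod 4), so quadratic reciprocity gives (5/7) = (7/5). Reduce: 7 ≡ 2 (mod 5). Now have -(2/5).
Factor out 2: 2 = 2. Since 5 ≡ 5 (mod 8), (2/5) = -1. Now have (1/5).
(1/5) = 1. Collecting the sign factors: 1.

1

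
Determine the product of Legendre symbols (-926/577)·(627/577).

By multiplicativity, (-926·627/577) = (-926/577)·(627/577).
First factor (-926/577):
(-926/577)
  = (926/577)    [577 ≡ 1 mod 4 ⇒ (-1/577) = +1]
  = (349/577)    [926 ≡ 349 mod 577]
  = (577/349)    [QR: 349 ≡ 1 mod 4, sign kept]
  = (228/349)    [577 ≡ 228 mod 349]
  = (57/349)    [349 ≡ 5 mod 8 ⇒ (2/349)^2 = +1]
  = (349/57)    [QR: 57 ≡ 1 mod 4, sign kept]
  = (7/57)    [349 ≡ 7 mod 57]
  = (57/7)    [QR: 57 ≡ 1 mod 4, sign kept]
  = (1/7)    [57 ≡ 1 mod 7]
  = 1    [(1/7) = 1]
Second factor (627/577):
(627/577)
  = (50/577)    [627 ≡ 50 mod 577]
  = (25/577)    [577 ≡ 1 mod 8 ⇒ (2/577) = +1]
  = (577/25)    [QR: 25 ≡ 1 mod 4, sign kept]
  = (2/25)    [577 ≡ 2 mod 25]
  = (1/25)    [25 ≡ 1 mod 8 ⇒ (2/25) = +1]
  = 1    [(1/25) = 1]
Product: (1)·(1) = 1.

1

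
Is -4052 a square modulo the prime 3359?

yes

(-4052/3359)
  = -(4052/3359)    [3359 ≡ 3 mod 4 ⇒ (-1/3359) = -1]
  = -(693/3359)    [4052 ≡ 693 mod 3359]
  = -(3359/693)    [QR: 693 ≡ 1 mod 4, sign kept]
  = -(587/693)    [3359 ≡ 587 mod 693]
  = -(693/587)    [QR: 693 ≡ 1 mod 4, sign kept]
  = -(106/587)    [693 ≡ 106 mod 587]
  = (53/587)    [587 ≡ 3 mod 8 ⇒ (2/587) = -1]
  = (587/53)    [QR: 53 ≡ 1 mod 4, sign kept]
  = (4/53)    [587 ≡ 4 mod 53]
  = (1/53)    [53 ≡ 5 mod 8 ⇒ (2/53)^2 = +1]
  = 1    [(1/53) = 1]
The Legendre symbol is 1, so x^2 ≡ -4052 (mod 3359) has solution.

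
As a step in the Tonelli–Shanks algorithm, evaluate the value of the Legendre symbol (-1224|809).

-1

(-1224|809)
  = (1224|809)    [809 ≡ 1 mod 4 ⇒ (-1|809) = +1]
  = (415|809)    [1224 ≡ 415 mod 809]
  = (809|415)    [QR: 809 ≡ 1 mod 4, sign kept]
  = (394|415)    [809 ≡ 394 mod 415]
  = (197|415)    [415 ≡ 7 mod 8 ⇒ (2|415) = +1]
  = (415|197)    [QR: 197 ≡ 1 mod 4, sign kept]
  = (21|197)    [415 ≡ 21 mod 197]
  = (197|21)    [QR: 21 ≡ 1 mod 4, sign kept]
  = (8|21)    [197 ≡ 8 mod 21]
  = -(1|21)    [21 ≡ 5 mod 8 ⇒ (2|21)^3 = -1]
  = -1    [(1|21) = 1]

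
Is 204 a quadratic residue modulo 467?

yes

(204/467)
  = (51/467)    [467 ≡ 3 mod 8 ⇒ (2/467)^2 = +1]
  = -(467/51)    [QR: both ≡ 3 mod 4, sign flips]
  = -(8/51)    [467 ≡ 8 mod 51]
  = (1/51)    [51 ≡ 3 mod 8 ⇒ (2/51)^3 = -1]
  = 1    [(1/51) = 1]
(204/467) = 1, and 467 is prime, so 204 is a quadratic residue mod 467.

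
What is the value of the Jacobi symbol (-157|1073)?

Reduce the numerator: -157 ≡ 916 (mod 1073), so (-157|1073) = (916|1073).
Factor out 2: 916 = 2^2·229. Since 1073 ≡ 1 (mod 8), (2|1073) = +1, and (2|1073)^2 = +1. Now have (229|1073).
229 ≡ 1 (mod 4), so quadratic reciprocity gives (229|1073) = (1073|229). Reduce: 1073 ≡ 157 (mod 229). Now have (157|229).
157 ≡ 1 (mod 4), so quadratic reciprocity gives (157|229) = (229|157). Reduce: 229 ≡ 72 (mod 157). Now have (72|157).
Factor out 2: 72 = 2^3·9. Since 157 ≡ 5 (mod 8), (2|157) = -1, and (2|157)^3 = -1. Now have -(9|157).
9 ≡ 1 (mod 4), so quadratic reciprocity gives (9|157) = (157|9). Reduce: 157 ≡ 4 (mod 9). Now have -(4|9).
Factor out 2: 4 = 2^2. Since 9 ≡ 1 (mod 8), (2|9) = +1, and (2|9)^2 = +1. Now have -(1|9).
(1|9) = 1. Collecting the sign factors: -1.

-1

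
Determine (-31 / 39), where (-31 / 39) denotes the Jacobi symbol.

(-31 / 39)
  = (8 / 39)    [-31 ≡ 8 mod 39]
  = (1 / 39)    [39 ≡ 7 mod 8 ⇒ (2 / 39)^3 = +1]
  = 1    [(1 / 39) = 1]

1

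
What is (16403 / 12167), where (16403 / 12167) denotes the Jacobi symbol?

Reduce the numerator: 16403 ≡ 4236 (mod 12167), so (16403 / 12167) = (4236 / 12167).
Factor out 2: 4236 = 2^2·1059. Since 12167 ≡ 7 (mod 8), (2 / 12167) = +1, and (2 / 12167)^2 = +1. Now have (1059 / 12167).
Both 1059 ≡ 3 and 12167 ≡ 3 (mod 4), so reciprocity gives (1059 / 12167) = -(12167 / 1059). Reduce: 12167 ≡ 518 (mod 1059). Now have -(518 / 1059).
Factor out 2: 518 = 2·259. Since 1059 ≡ 3 (mod 8), (2 / 1059) = -1. Now have (259 / 1059).
Both 259 ≡ 3 and 1059 ≡ 3 (mod 4), so reciprocity gives (259 / 1059) = -(1059 / 259). Reduce: 1059 ≡ 23 (mod 259). Now have -(23 / 259).
Both 23 ≡ 3 and 259 ≡ 3 (mod 4), so reciprocity gives (23 / 259) = -(259 / 23). Reduce: 259 ≡ 6 (mod 23). Now have (6 / 23).
Factor out 2: 6 = 2·3. Since 23 ≡ 7 (mod 8), (2 / 23) = +1. Now have (3 / 23).
Both 3 ≡ 3 and 23 ≡ 3 (mod 4), so reciprocity gives (3 / 23) = -(23 / 3). Reduce: 23 ≡ 2 (mod 3). Now have -(2 / 3).
Factor out 2: 2 = 2. Since 3 ≡ 3 (mod 8), (2 / 3) = -1. Now have (1 / 3).
(1 / 3) = 1. Collecting the sign factors: 1.

1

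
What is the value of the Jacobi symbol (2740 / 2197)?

1

Reduce the numerator: 2740 ≡ 543 (mod 2197), so (2740 / 2197) = (543 / 2197).
2197 ≡ 1 (mod 4), so quadratic reciprocity gives (543 / 2197) = (2197 / 543). Reduce: 2197 ≡ 25 (mod 543). Now have (25 / 543).
25 ≡ 1 (mod 4), so quadratic reciprocity gives (25 / 543) = (543 / 25). Reduce: 543 ≡ 18 (mod 25). Now have (18 / 25).
Factor out 2: 18 = 2·9. Since 25 ≡ 1 (mod 8), (2 / 25) = +1. Now have (9 / 25).
9 ≡ 1 (mod 4), so quadratic reciprocity gives (9 / 25) = (25 / 9). Reduce: 25 ≡ 7 (mod 9). Now have (7 / 9).
9 ≡ 1 (mod 4), so quadratic reciprocity gives (7 / 9) = (9 / 7). Reduce: 9 ≡ 2 (mod 7). Now have (2 / 7).
Factor out 2: 2 = 2. Since 7 ≡ 7 (mod 8), (2 / 7) = +1. Now have (1 / 7).
(1 / 7) = 1. Collecting the sign factors: 1.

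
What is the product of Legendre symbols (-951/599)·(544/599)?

1

By multiplicativity, (-951·544/599) = (-951/599)·(544/599).
First factor (-951/599):
Reduce the numerator: -951 ≡ 247 (mod 599), so (-951/599) = (247/599).
Both 247 ≡ 3 and 599 ≡ 3 (mod 4), so reciprocity gives (247/599) = -(599/247). Reduce: 599 ≡ 105 (mod 247). Now have -(105/247).
105 ≡ 1 (mod 4), so quadratic reciprocity gives (105/247) = (247/105). Reduce: 247 ≡ 37 (mod 105). Now have -(37/105).
37 ≡ 1 (mod 4), so quadratic reciprocity gives (37/105) = (105/37). Reduce: 105 ≡ 31 (mod 37). Now have -(31/37).
37 ≡ 1 (mod 4), so quadratic reciprocity gives (31/37) = (37/31). Reduce: 37 ≡ 6 (mod 31). Now have -(6/31).
Factor out 2: 6 = 2·3. Since 31 ≡ 7 (mod 8), (2/31) = +1. Now have -(3/31).
Both 3 ≡ 3 and 31 ≡ 3 (mod 4), so reciprocity gives (3/31) = -(31/3). Reduce: 31 ≡ 1 (mod 3). Now have (1/3).
(1/3) = 1. Collecting the sign factors: 1.
Second factor (544/599):
Factor out 2: 544 = 2^5·17. Since 599 ≡ 7 (mod 8), (2/599) = +1, and (2/599)^5 = +1. Now have (17/599).
17 ≡ 1 (mod 4), so quadratic reciprocity gives (17/599) = (599/17). Reduce: 599 ≡ 4 (mod 17). Now have (4/17).
Factor out 2: 4 = 2^2. Since 17 ≡ 1 (mod 8), (2/17) = +1, and (2/17)^2 = +1. Now have (1/17).
(1/17) = 1. Collecting the sign factors: 1.
Product: (1)·(1) = 1.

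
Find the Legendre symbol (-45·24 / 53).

By multiplicativity, (-45·24 / 53) = (-45 / 53)·(24 / 53).
First factor (-45 / 53):
(-45 / 53)
  = (45 / 53)    [53 ≡ 1 mod 4 ⇒ (-1 / 53) = +1]
  = (53 / 45)    [QR: 45 ≡ 1 mod 4, sign kept]
  = (8 / 45)    [53 ≡ 8 mod 45]
  = -(1 / 45)    [45 ≡ 5 mod 8 ⇒ (2 / 45)^3 = -1]
  = -1    [(1 / 45) = 1]
Second factor (24 / 53):
(24 / 53)
  = -(3 / 53)    [53 ≡ 5 mod 8 ⇒ (2 / 53)^3 = -1]
  = -(53 / 3)    [QR: 53 ≡ 1 mod 4, sign kept]
  = -(2 / 3)    [53 ≡ 2 mod 3]
  = (1 / 3)    [3 ≡ 3 mod 8 ⇒ (2 / 3) = -1]
  = 1    [(1 / 3) = 1]
Product: (-1)·(1) = -1.

-1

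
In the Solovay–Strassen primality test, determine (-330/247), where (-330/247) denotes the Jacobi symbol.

(-330/247)
  = (164/247)    [-330 ≡ 164 mod 247]
  = (41/247)    [247 ≡ 7 mod 8 ⇒ (2/247)^2 = +1]
  = (247/41)    [QR: 41 ≡ 1 mod 4, sign kept]
  = (1/41)    [247 ≡ 1 mod 41]
  = 1    [(1/41) = 1]

1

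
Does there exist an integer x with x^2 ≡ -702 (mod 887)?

no

Reduce the numerator: -702 ≡ 185 (mod 887), so (-702/887) = (185/887).
185 ≡ 1 (mod 4), so quadratic reciprocity gives (185/887) = (887/185). Reduce: 887 ≡ 147 (mod 185). Now have (147/185).
185 ≡ 1 (mod 4), so quadratic reciprocity gives (147/185) = (185/147). Reduce: 185 ≡ 38 (mod 147). Now have (38/147).
Factor out 2: 38 = 2·19. Since 147 ≡ 3 (mod 8), (2/147) = -1. Now have -(19/147).
Both 19 ≡ 3 and 147 ≡ 3 (mod 4), so reciprocity gives (19/147) = -(147/19). Reduce: 147 ≡ 14 (mod 19). Now have (14/19).
Factor out 2: 14 = 2·7. Since 19 ≡ 3 (mod 8), (2/19) = -1. Now have -(7/19).
Both 7 ≡ 3 and 19 ≡ 3 (mod 4), so reciprocity gives (7/19) = -(19/7). Reduce: 19 ≡ 5 (mod 7). Now have (5/7).
5 ≡ 1 (mod 4), so quadratic reciprocity gives (5/7) = (7/5). Reduce: 7 ≡ 2 (mod 5). Now have (2/5).
Factor out 2: 2 = 2. Since 5 ≡ 5 (mod 8), (2/5) = -1. Now have -(1/5).
(1/5) = 1. Collecting the sign factors: -1.
(-702/887) = -1, and 887 is prime, so -702 is not a quadratic residue mod 887.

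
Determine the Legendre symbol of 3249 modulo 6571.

1

(3249/6571)
  = (6571/3249)    [QR: 3249 ≡ 1 mod 4, sign kept]
  = (73/3249)    [6571 ≡ 73 mod 3249]
  = (3249/73)    [QR: 73 ≡ 1 mod 4, sign kept]
  = (37/73)    [3249 ≡ 37 mod 73]
  = (73/37)    [QR: 37 ≡ 1 mod 4, sign kept]
  = (36/37)    [73 ≡ 36 mod 37]
  = (9/37)    [37 ≡ 5 mod 8 ⇒ (2/37)^2 = +1]
  = (37/9)    [QR: 9 ≡ 1 mod 4, sign kept]
  = (1/9)    [37 ≡ 1 mod 9]
  = 1    [(1/9) = 1]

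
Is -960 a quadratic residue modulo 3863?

Pull out -1: (-960/3863) = (-1/3863)·(960/3863). Since 3863 ≡ 3 (mod 4), (-1/3863) = -1. Now have -(960/3863).
Factor out 2: 960 = 2^6·15. Since 3863 ≡ 7 (mod 8), (2/3863) = +1, and (2/3863)^6 = +1. Now have -(15/3863).
Both 15 ≡ 3 and 3863 ≡ 3 (mod 4), so reciprocity gives (15/3863) = -(3863/15). Reduce: 3863 ≡ 8 (mod 15). Now have (8/15).
Factor out 2: 8 = 2^3. Since 15 ≡ 7 (mod 8), (2/15) = +1, and (2/15)^3 = +1. Now have (1/15).
(1/15) = 1. Collecting the sign factors: 1.
The Legendre symbol is 1, so x^2 ≡ -960 (mod 3863) has solution.

yes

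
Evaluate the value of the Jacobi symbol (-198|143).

(-198|143)
  = (88|143)    [-198 ≡ 88 mod 143]
  = (11|143)    [143 ≡ 7 mod 8 ⇒ (2|143)^3 = +1]
  = -(143|11)    [QR: both ≡ 3 mod 4, sign flips]
  = -(0|11)    [143 ≡ 0 mod 11]
  = 0    [numerator 0, gcd > 1]

0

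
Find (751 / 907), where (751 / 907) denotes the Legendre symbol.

(751 / 907)
  = -(907 / 751)    [QR: both ≡ 3 mod 4, sign flips]
  = -(156 / 751)    [907 ≡ 156 mod 751]
  = -(39 / 751)    [751 ≡ 7 mod 8 ⇒ (2 / 751)^2 = +1]
  = (751 / 39)    [QR: both ≡ 3 mod 4, sign flips]
  = (10 / 39)    [751 ≡ 10 mod 39]
  = (5 / 39)    [39 ≡ 7 mod 8 ⇒ (2 / 39) = +1]
  = (39 / 5)    [QR: 5 ≡ 1 mod 4, sign kept]
  = (4 / 5)    [39 ≡ 4 mod 5]
  = (1 / 5)    [5 ≡ 5 mod 8 ⇒ (2 / 5)^2 = +1]
  = 1    [(1 / 5) = 1]

1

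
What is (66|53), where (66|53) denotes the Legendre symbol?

(66|53)
  = (13|53)    [66 ≡ 13 mod 53]
  = (53|13)    [QR: 13 ≡ 1 mod 4, sign kept]
  = (1|13)    [53 ≡ 1 mod 13]
  = 1    [(1|13) = 1]

1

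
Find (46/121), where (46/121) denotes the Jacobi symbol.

Factor out 2: 46 = 2·23. Since 121 ≡ 1 (mod 8), (2/121) = +1. Now have (23/121).
121 ≡ 1 (mod 4), so quadratic reciprocity gives (23/121) = (121/23). Reduce: 121 ≡ 6 (mod 23). Now have (6/23).
Factor out 2: 6 = 2·3. Since 23 ≡ 7 (mod 8), (2/23) = +1. Now have (3/23).
Both 3 ≡ 3 and 23 ≡ 3 (mod 4), so reciprocity gives (3/23) = -(23/3). Reduce: 23 ≡ 2 (mod 3). Now have -(2/3).
Factor out 2: 2 = 2. Since 3 ≡ 3 (mod 8), (2/3) = -1. Now have (1/3).
(1/3) = 1. Collecting the sign factors: 1.

1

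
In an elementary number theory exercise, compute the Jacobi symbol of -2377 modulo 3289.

-1

(-2377/3289)
  = (912/3289)    [-2377 ≡ 912 mod 3289]
  = (57/3289)    [3289 ≡ 1 mod 8 ⇒ (2/3289)^4 = +1]
  = (3289/57)    [QR: 57 ≡ 1 mod 4, sign kept]
  = (40/57)    [3289 ≡ 40 mod 57]
  = (5/57)    [57 ≡ 1 mod 8 ⇒ (2/57)^3 = +1]
  = (57/5)    [QR: 5 ≡ 1 mod 4, sign kept]
  = (2/5)    [57 ≡ 2 mod 5]
  = -(1/5)    [5 ≡ 5 mod 8 ⇒ (2/5) = -1]
  = -1    [(1/5) = 1]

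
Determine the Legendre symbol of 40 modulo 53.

1

Factor out 2: 40 = 2^3·5. Since 53 ≡ 5 (mod 8), (2/53) = -1, and (2/53)^3 = -1. Now have -(5/53).
5 ≡ 1 (mod 4), so quadratic reciprocity gives (5/53) = (53/5). Reduce: 53 ≡ 3 (mod 5). Now have -(3/5).
5 ≡ 1 (mod 4), so quadratic reciprocity gives (3/5) = (5/3). Reduce: 5 ≡ 2 (mod 3). Now have -(2/3).
Factor out 2: 2 = 2. Since 3 ≡ 3 (mod 8), (2/3) = -1. Now have (1/3).
(1/3) = 1. Collecting the sign factors: 1.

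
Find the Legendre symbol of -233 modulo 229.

1

Reduce the numerator: -233 ≡ 225 (mod 229), so (-233 / 229) = (225 / 229).
225 ≡ 1 (mod 4), so quadratic reciprocity gives (225 / 229) = (229 / 225). Reduce: 229 ≡ 4 (mod 225). Now have (4 / 225).
Factor out 2: 4 = 2^2. Since 225 ≡ 1 (mod 8), (2 / 225) = +1, and (2 / 225)^2 = +1. Now have (1 / 225).
(1 / 225) = 1. Collecting the sign factors: 1.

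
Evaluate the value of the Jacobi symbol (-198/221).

Pull out -1: (-198/221) = (-1/221)·(198/221). Since 221 ≡ 1 (mod 4), (-1/221) = +1. Now have (198/221).
Factor out 2: 198 = 2·99. Since 221 ≡ 5 (mod 8), (2/221) = -1. Now have -(99/221).
221 ≡ 1 (mod 4), so quadratic reciprocity gives (99/221) = (221/99). Reduce: 221 ≡ 23 (mod 99). Now have -(23/99).
Both 23 ≡ 3 and 99 ≡ 3 (mod 4), so reciprocity gives (23/99) = -(99/23). Reduce: 99 ≡ 7 (mod 23). Now have (7/23).
Both 7 ≡ 3 and 23 ≡ 3 (mod 4), so reciprocity gives (7/23) = -(23/7). Reduce: 23 ≡ 2 (mod 7). Now have -(2/7).
Factor out 2: 2 = 2. Since 7 ≡ 7 (mod 8), (2/7) = +1. Now have -(1/7).
(1/7) = 1. Collecting the sign factors: -1.

-1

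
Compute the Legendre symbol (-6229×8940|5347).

1

By multiplicativity, (-6229·8940|5347) = (-6229|5347)·(8940|5347).
First factor (-6229|5347):
Reduce the numerator: -6229 ≡ 4465 (mod 5347), so (-6229|5347) = (4465|5347).
4465 ≡ 1 (mod 4), so quadratic reciprocity gives (4465|5347) = (5347|4465). Reduce: 5347 ≡ 882 (mod 4465). Now have (882|4465).
Factor out 2: 882 = 2·441. Since 4465 ≡ 1 (mod 8), (2|4465) = +1. Now have (441|4465).
441 ≡ 1 (mod 4), so quadratic reciprocity gives (441|4465) = (4465|441). Reduce: 4465 ≡ 55 (mod 441). Now have (55|441).
441 ≡ 1 (mod 4), so quadratic reciprocity gives (55|441) = (441|55). Reduce: 441 ≡ 1 (mod 55). Now have (1|55).
(1|55) = 1. Collecting the sign factors: 1.
Second factor (8940|5347):
Reduce the numerator: 8940 ≡ 3593 (mod 5347), so (8940|5347) = (3593|5347).
3593 ≡ 1 (mod 4), so quadratic reciprocity gives (3593|5347) = (5347|3593). Reduce: 5347 ≡ 1754 (mod 3593). Now have (1754|3593).
Factor out 2: 1754 = 2·877. Since 3593 ≡ 1 (mod 8), (2|3593) = +1. Now have (877|3593).
877 ≡ 1 (mod 4), so quadratic reciprocity gives (877|3593) = (3593|877). Reduce: 3593 ≡ 85 (mod 877). Now have (85|877).
85 ≡ 1 (mod 4), so quadratic reciprocity gives (85|877) = (877|85). Reduce: 877 ≡ 27 (mod 85). Now have (27|85).
85 ≡ 1 (mod 4), so quadratic reciprocity gives (27|85) = (85|27). Reduce: 85 ≡ 4 (mod 27). Now have (4|27).
Factor out 2: 4 = 2^2. Since 27 ≡ 3 (mod 8), (2|27) = -1, and (2|27)^2 = +1. Now have (1|27).
(1|27) = 1. Collecting the sign factors: 1.
Product: (1)·(1) = 1.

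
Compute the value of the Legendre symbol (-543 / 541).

Reduce the numerator: -543 ≡ 539 (mod 541), so (-543 / 541) = (539 / 541).
541 ≡ 1 (mod 4), so quadratic reciprocity gives (539 / 541) = (541 / 539). Reduce: 541 ≡ 2 (mod 539). Now have (2 / 539).
Factor out 2: 2 = 2. Since 539 ≡ 3 (mod 8), (2 / 539) = -1. Now have -(1 / 539).
(1 / 539) = 1. Collecting the sign factors: -1.

-1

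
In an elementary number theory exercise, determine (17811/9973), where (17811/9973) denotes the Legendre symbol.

(17811/9973)
  = (7838/9973)    [17811 ≡ 7838 mod 9973]
  = -(3919/9973)    [9973 ≡ 5 mod 8 ⇒ (2/9973) = -1]
  = -(9973/3919)    [QR: 9973 ≡ 1 mod 4, sign kept]
  = -(2135/3919)    [9973 ≡ 2135 mod 3919]
  = (3919/2135)    [QR: both ≡ 3 mod 4, sign flips]
  = (1784/2135)    [3919 ≡ 1784 mod 2135]
  = (223/2135)    [2135 ≡ 7 mod 8 ⇒ (2/2135)^3 = +1]
  = -(2135/223)    [QR: both ≡ 3 mod 4, sign flips]
  = -(128/223)    [2135 ≡ 128 mod 223]
  = -(1/223)    [223 ≡ 7 mod 8 ⇒ (2/223)^7 = +1]
  = -1    [(1/223) = 1]

-1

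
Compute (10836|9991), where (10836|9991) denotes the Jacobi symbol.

(10836|9991)
  = (845|9991)    [10836 ≡ 845 mod 9991]
  = (9991|845)    [QR: 845 ≡ 1 mod 4, sign kept]
  = (696|845)    [9991 ≡ 696 mod 845]
  = -(87|845)    [845 ≡ 5 mod 8 ⇒ (2|845)^3 = -1]
  = -(845|87)    [QR: 845 ≡ 1 mod 4, sign kept]
  = -(62|87)    [845 ≡ 62 mod 87]
  = -(31|87)    [87 ≡ 7 mod 8 ⇒ (2|87) = +1]
  = (87|31)    [QR: both ≡ 3 mod 4, sign flips]
  = (25|31)    [87 ≡ 25 mod 31]
  = (31|25)    [QR: 25 ≡ 1 mod 4, sign kept]
  = (6|25)    [31 ≡ 6 mod 25]
  = (3|25)    [25 ≡ 1 mod 8 ⇒ (2|25) = +1]
  = (25|3)    [QR: 25 ≡ 1 mod 4, sign kept]
  = (1|3)    [25 ≡ 1 mod 3]
  = 1    [(1|3) = 1]

1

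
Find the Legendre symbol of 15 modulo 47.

-1

Both 15 ≡ 3 and 47 ≡ 3 (mod 4), so reciprocity gives (15/47) = -(47/15). Reduce: 47 ≡ 2 (mod 15). Now have -(2/15).
Factor out 2: 2 = 2. Since 15 ≡ 7 (mod 8), (2/15) = +1. Now have -(1/15).
(1/15) = 1. Collecting the sign factors: -1.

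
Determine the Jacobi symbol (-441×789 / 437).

1

By multiplicativity, (-441·789 / 437) = (-441 / 437)·(789 / 437).
First factor (-441 / 437):
Pull out -1: (-441 / 437) = (-1 / 437)·(441 / 437). Since 437 ≡ 1 (mod 4), (-1 / 437) = +1. Now have (441 / 437).
Reduce the numerator: 441 ≡ 4 (mod 437), so (441 / 437) = (4 / 437).
Factor out 2: 4 = 2^2. Since 437 ≡ 5 (mod 8), (2 / 437) = -1, and (2 / 437)^2 = +1. Now have (1 / 437).
(1 / 437) = 1. Collecting the sign factors: 1.
Second factor (789 / 437):
Reduce the numerator: 789 ≡ 352 (mod 437), so (789 / 437) = (352 / 437).
Factor out 2: 352 = 2^5·11. Since 437 ≡ 5 (mod 8), (2 / 437) = -1, and (2 / 437)^5 = -1. Now have -(11 / 437).
437 ≡ 1 (mod 4), so quadratic reciprocity gives (11 / 437) = (437 / 11). Reduce: 437 ≡ 8 (mod 11). Now have -(8 / 11).
Factor out 2: 8 = 2^3. Since 11 ≡ 3 (mod 8), (2 / 11) = -1, and (2 / 11)^3 = -1. Now have (1 / 11).
(1 / 11) = 1. Collecting the sign factors: 1.
Product: (1)·(1) = 1.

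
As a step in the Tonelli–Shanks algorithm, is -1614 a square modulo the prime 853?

yes

Reduce the numerator: -1614 ≡ 92 (mod 853), so (-1614/853) = (92/853).
Factor out 2: 92 = 2^2·23. Since 853 ≡ 5 (mod 8), (2/853) = -1, and (2/853)^2 = +1. Now have (23/853).
853 ≡ 1 (mod 4), so quadratic reciprocity gives (23/853) = (853/23). Reduce: 853 ≡ 2 (mod 23). Now have (2/23).
Factor out 2: 2 = 2. Since 23 ≡ 7 (mod 8), (2/23) = +1. Now have (1/23).
(1/23) = 1. Collecting the sign factors: 1.
The Legendre symbol is 1, so x^2 ≡ -1614 (mod 853) has solution.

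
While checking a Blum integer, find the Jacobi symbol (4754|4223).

Reduce the numerator: 4754 ≡ 531 (mod 4223), so (4754|4223) = (531|4223).
Both 531 ≡ 3 and 4223 ≡ 3 (mod 4), so reciprocity gives (531|4223) = -(4223|531). Reduce: 4223 ≡ 506 (mod 531). Now have -(506|531).
Factor out 2: 506 = 2·253. Since 531 ≡ 3 (mod 8), (2|531) = -1. Now have (253|531).
253 ≡ 1 (mod 4), so quadratic reciprocity gives (253|531) = (531|253). Reduce: 531 ≡ 25 (mod 253). Now have (25|253).
25 ≡ 1 (mod 4), so quadratic reciprocity gives (25|253) = (253|25). Reduce: 253 ≡ 3 (mod 25). Now have (3|25).
25 ≡ 1 (mod 4), so quadratic reciprocity gives (3|25) = (25|3). Reduce: 25 ≡ 1 (mod 3). Now have (1|3).
(1|3) = 1. Collecting the sign factors: 1.

1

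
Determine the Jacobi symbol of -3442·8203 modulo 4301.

1

By multiplicativity, (-3442·8203 / 4301) = (-3442 / 4301)·(8203 / 4301).
First factor (-3442 / 4301):
Reduce the numerator: -3442 ≡ 859 (mod 4301), so (-3442 / 4301) = (859 / 4301).
4301 ≡ 1 (mod 4), so quadratic reciprocity gives (859 / 4301) = (4301 / 859). Reduce: 4301 ≡ 6 (mod 859). Now have (6 / 859).
Factor out 2: 6 = 2·3. Since 859 ≡ 3 (mod 8), (2 / 859) = -1. Now have -(3 / 859).
Both 3 ≡ 3 and 859 ≡ 3 (mod 4), so reciprocity gives (3 / 859) = -(859 / 3). Reduce: 859 ≡ 1 (mod 3). Now have (1 / 3).
(1 / 3) = 1. Collecting the sign factors: 1.
Second factor (8203 / 4301):
Reduce the numerator: 8203 ≡ 3902 (mod 4301), so (8203 / 4301) = (3902 / 4301).
Factor out 2: 3902 = 2·1951. Since 4301 ≡ 5 (mod 8), (2 / 4301) = -1. Now have -(1951 / 4301).
4301 ≡ 1 (mod 4), so quadratic reciprocity gives (1951 / 4301) = (4301 / 1951). Reduce: 4301 ≡ 399 (mod 1951). Now have -(399 / 1951).
Both 399 ≡ 3 and 1951 ≡ 3 (mod 4), so reciprocity gives (399 / 1951) = -(1951 / 399). Reduce: 1951 ≡ 355 (mod 399). Now have (355 / 399).
Both 355 ≡ 3 and 399 ≡ 3 (mod 4), so reciprocity gives (355 / 399) = -(399 / 355). Reduce: 399 ≡ 44 (mod 355). Now have -(44 / 355).
Factor out 2: 44 = 2^2·11. Since 355 ≡ 3 (mod 8), (2 / 355) = -1, and (2 / 355)^2 = +1. Now have -(11 / 355).
Both 11 ≡ 3 and 355 ≡ 3 (mod 4), so reciprocity gives (11 / 355) = -(355 / 11). Reduce: 355 ≡ 3 (mod 11). Now have (3 / 11).
Both 3 ≡ 3 and 11 ≡ 3 (mod 4), so reciprocity gives (3 / 11) = -(11 / 3). Reduce: 11 ≡ 2 (mod 3). Now have -(2 / 3).
Factor out 2: 2 = 2. Since 3 ≡ 3 (mod 8), (2 / 3) = -1. Now have (1 / 3).
(1 / 3) = 1. Collecting the sign factors: 1.
Product: (1)·(1) = 1.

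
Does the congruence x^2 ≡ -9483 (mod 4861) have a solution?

yes

Reduce the numerator: -9483 ≡ 239 (mod 4861), so (-9483/4861) = (239/4861).
4861 ≡ 1 (mod 4), so quadratic reciprocity gives (239/4861) = (4861/239). Reduce: 4861 ≡ 81 (mod 239). Now have (81/239).
81 ≡ 1 (mod 4), so quadratic reciprocity gives (81/239) = (239/81). Reduce: 239 ≡ 77 (mod 81). Now have (77/81).
77 ≡ 1 (mod 4), so quadratic reciprocity gives (77/81) = (81/77). Reduce: 81 ≡ 4 (mod 77). Now have (4/77).
Factor out 2: 4 = 2^2. Since 77 ≡ 5 (mod 8), (2/77) = -1, and (2/77)^2 = +1. Now have (1/77).
(1/77) = 1. Collecting the sign factors: 1.
(-9483/4861) = 1, and 4861 is prime, so -9483 is a quadratic residue mod 4861.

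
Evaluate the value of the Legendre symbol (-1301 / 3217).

1

(-1301 / 3217)
  = (1916 / 3217)    [-1301 ≡ 1916 mod 3217]
  = (479 / 3217)    [3217 ≡ 1 mod 8 ⇒ (2 / 3217)^2 = +1]
  = (3217 / 479)    [QR: 3217 ≡ 1 mod 4, sign kept]
  = (343 / 479)    [3217 ≡ 343 mod 479]
  = -(479 / 343)    [QR: both ≡ 3 mod 4, sign flips]
  = -(136 / 343)    [479 ≡ 136 mod 343]
  = -(17 / 343)    [343 ≡ 7 mod 8 ⇒ (2 / 343)^3 = +1]
  = -(343 / 17)    [QR: 17 ≡ 1 mod 4, sign kept]
  = -(3 / 17)    [343 ≡ 3 mod 17]
  = -(17 / 3)    [QR: 17 ≡ 1 mod 4, sign kept]
  = -(2 / 3)    [17 ≡ 2 mod 3]
  = (1 / 3)    [3 ≡ 3 mod 8 ⇒ (2 / 3) = -1]
  = 1    [(1 / 3) = 1]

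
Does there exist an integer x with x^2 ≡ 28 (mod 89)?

(28/89)
  = (7/89)    [89 ≡ 1 mod 8 ⇒ (2/89)^2 = +1]
  = (89/7)    [QR: 89 ≡ 1 mod 4, sign kept]
  = (5/7)    [89 ≡ 5 mod 7]
  = (7/5)    [QR: 5 ≡ 1 mod 4, sign kept]
  = (2/5)    [7 ≡ 2 mod 5]
  = -(1/5)    [5 ≡ 5 mod 8 ⇒ (2/5) = -1]
  = -1    [(1/5) = 1]
(28/89) = -1, and 89 is prime, so 28 is not a quadratic residue mod 89.

no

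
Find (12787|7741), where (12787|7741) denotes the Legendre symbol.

Reduce the numerator: 12787 ≡ 5046 (mod 7741), so (12787|7741) = (5046|7741).
Factor out 2: 5046 = 2·2523. Since 7741 ≡ 5 (mod 8), (2|7741) = -1. Now have -(2523|7741).
7741 ≡ 1 (mod 4), so quadratic reciprocity gives (2523|7741) = (7741|2523). Reduce: 7741 ≡ 172 (mod 2523). Now have -(172|2523).
Factor out 2: 172 = 2^2·43. Since 2523 ≡ 3 (mod 8), (2|2523) = -1, and (2|2523)^2 = +1. Now have -(43|2523).
Both 43 ≡ 3 and 2523 ≡ 3 (mod 4), so reciprocity gives (43|2523) = -(2523|43). Reduce: 2523 ≡ 29 (mod 43). Now have (29|43).
29 ≡ 1 (mod 4), so quadratic reciprocity gives (29|43) = (43|29). Reduce: 43 ≡ 14 (mod 29). Now have (14|29).
Factor out 2: 14 = 2·7. Since 29 ≡ 5 (mod 8), (2|29) = -1. Now have -(7|29).
29 ≡ 1 (mod 4), so quadratic reciprocity gives (7|29) = (29|7). Reduce: 29 ≡ 1 (mod 7). Now have -(1|7).
(1|7) = 1. Collecting the sign factors: -1.

-1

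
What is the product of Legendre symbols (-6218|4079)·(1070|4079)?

1

By multiplicativity, (-6218·1070|4079) = (-6218|4079)·(1070|4079).
First factor (-6218|4079):
(-6218|4079)
  = (1940|4079)    [-6218 ≡ 1940 mod 4079]
  = (485|4079)    [4079 ≡ 7 mod 8 ⇒ (2|4079)^2 = +1]
  = (4079|485)    [QR: 485 ≡ 1 mod 4, sign kept]
  = (199|485)    [4079 ≡ 199 mod 485]
  = (485|199)    [QR: 485 ≡ 1 mod 4, sign kept]
  = (87|199)    [485 ≡ 87 mod 199]
  = -(199|87)    [QR: both ≡ 3 mod 4, sign flips]
  = -(25|87)    [199 ≡ 25 mod 87]
  = -(87|25)    [QR: 25 ≡ 1 mod 4, sign kept]
  = -(12|25)    [87 ≡ 12 mod 25]
  = -(3|25)    [25 ≡ 1 mod 8 ⇒ (2|25)^2 = +1]
  = -(25|3)    [QR: 25 ≡ 1 mod 4, sign kept]
  = -(1|3)    [25 ≡ 1 mod 3]
  = -1    [(1|3) = 1]
Second factor (1070|4079):
(1070|4079)
  = (535|4079)    [4079 ≡ 7 mod 8 ⇒ (2|4079) = +1]
  = -(4079|535)    [QR: both ≡ 3 mod 4, sign flips]
  = -(334|535)    [4079 ≡ 334 mod 535]
  = -(167|535)    [535 ≡ 7 mod 8 ⇒ (2|535) = +1]
  = (535|167)    [QR: both ≡ 3 mod 4, sign flips]
  = (34|167)    [535 ≡ 34 mod 167]
  = (17|167)    [167 ≡ 7 mod 8 ⇒ (2|167) = +1]
  = (167|17)    [QR: 17 ≡ 1 mod 4, sign kept]
  = (14|17)    [167 ≡ 14 mod 17]
  = (7|17)    [17 ≡ 1 mod 8 ⇒ (2|17) = +1]
  = (17|7)    [QR: 17 ≡ 1 mod 4, sign kept]
  = (3|7)    [17 ≡ 3 mod 7]
  = -(7|3)    [QR: both ≡ 3 mod 4, sign flips]
  = -(1|3)    [7 ≡ 1 mod 3]
  = -1    [(1|3) = 1]
Product: (-1)·(-1) = 1.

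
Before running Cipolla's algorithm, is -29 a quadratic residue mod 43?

(-29/43)
  = (14/43)    [-29 ≡ 14 mod 43]
  = -(7/43)    [43 ≡ 3 mod 8 ⇒ (2/43) = -1]
  = (43/7)    [QR: both ≡ 3 mod 4, sign flips]
  = (1/7)    [43 ≡ 1 mod 7]
  = 1    [(1/7) = 1]
(-29/43) = 1, and 43 is prime, so -29 is a quadratic residue mod 43.

yes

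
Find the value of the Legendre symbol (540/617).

1

Factor out 2: 540 = 2^2·135. Since 617 ≡ 1 (mod 8), (2/617) = +1, and (2/617)^2 = +1. Now have (135/617).
617 ≡ 1 (mod 4), so quadratic reciprocity gives (135/617) = (617/135). Reduce: 617 ≡ 77 (mod 135). Now have (77/135).
77 ≡ 1 (mod 4), so quadratic reciprocity gives (77/135) = (135/77). Reduce: 135 ≡ 58 (mod 77). Now have (58/77).
Factor out 2: 58 = 2·29. Since 77 ≡ 5 (mod 8), (2/77) = -1. Now have -(29/77).
29 ≡ 1 (mod 4), so quadratic reciprocity gives (29/77) = (77/29). Reduce: 77 ≡ 19 (mod 29). Now have -(19/29).
29 ≡ 1 (mod 4), so quadratic reciprocity gives (19/29) = (29/19). Reduce: 29 ≡ 10 (mod 19). Now have -(10/19).
Factor out 2: 10 = 2·5. Since 19 ≡ 3 (mod 8), (2/19) = -1. Now have (5/19).
5 ≡ 1 (mod 4), so quadratic reciprocity gives (5/19) = (19/5). Reduce: 19 ≡ 4 (mod 5). Now have (4/5).
Factor out 2: 4 = 2^2. Since 5 ≡ 5 (mod 8), (2/5) = -1, and (2/5)^2 = +1. Now have (1/5).
(1/5) = 1. Collecting the sign factors: 1.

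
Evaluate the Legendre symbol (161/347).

1

161 ≡ 1 (mod 4), so quadratic reciprocity gives (161/347) = (347/161). Reduce: 347 ≡ 25 (mod 161). Now have (25/161).
25 ≡ 1 (mod 4), so quadratic reciprocity gives (25/161) = (161/25). Reduce: 161 ≡ 11 (mod 25). Now have (11/25).
25 ≡ 1 (mod 4), so quadratic reciprocity gives (11/25) = (25/11). Reduce: 25 ≡ 3 (mod 11). Now have (3/11).
Both 3 ≡ 3 and 11 ≡ 3 (mod 4), so reciprocity gives (3/11) = -(11/3). Reduce: 11 ≡ 2 (mod 3). Now have -(2/3).
Factor out 2: 2 = 2. Since 3 ≡ 3 (mod 8), (2/3) = -1. Now have (1/3).
(1/3) = 1. Collecting the sign factors: 1.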